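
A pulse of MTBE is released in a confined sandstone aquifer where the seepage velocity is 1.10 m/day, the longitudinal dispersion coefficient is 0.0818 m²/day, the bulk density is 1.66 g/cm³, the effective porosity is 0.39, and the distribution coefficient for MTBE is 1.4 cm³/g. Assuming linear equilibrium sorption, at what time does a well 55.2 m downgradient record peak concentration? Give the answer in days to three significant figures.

349 days

Retardation factor R = 1 + ρ_b·K_d/n = 1 + 1.66 × 1.4/0.39 = 6.959.
Sorption retards both mechanisms: v_R = v/R = 0.1581 m/day, D_R = D/R = 0.01175 m²/day.
Peak time from v_R²t² + 2D_R t − x² = 0: t = (√(D_R² + v_R²x²) − D_R)/v_R².
√(D_R² + v_R²x²) = √(0.01175² + 0.1581² × 55.2²) = 8.727; v_R² = 0.02500.
t = (8.727 − 0.01175)/0.02500 = 349 days.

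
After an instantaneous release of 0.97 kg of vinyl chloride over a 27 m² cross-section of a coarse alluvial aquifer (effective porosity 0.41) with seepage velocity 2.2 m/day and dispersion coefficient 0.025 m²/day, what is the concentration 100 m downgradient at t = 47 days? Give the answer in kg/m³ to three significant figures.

0.00195 kg/m³

For an instantaneous plane source, C(x,t) = M/(n_e·A·√(4πDt)) · exp(−(x−vt)²/(4Dt)), with n_e·A the pore (flow) area.
Plume center vt = 2.2 × 47 = 103.4 m, so the well at 100 m is 3.4 m upgradient of the peak.
√(4πDt) = 3.843 m, giving peak height M/(n_e·A·√(4πDt)) = 0.97/(0.41 × 27 × 3.843) = 0.02280 kg/m³.
(x−vt)²/(4Dt) = (-3.4)²/(4 × 0.025 × 47) = 2.460; exp(−2.460) = 0.08543.
C = 0.02280 × 0.08543 = 0.00195 kg/m³.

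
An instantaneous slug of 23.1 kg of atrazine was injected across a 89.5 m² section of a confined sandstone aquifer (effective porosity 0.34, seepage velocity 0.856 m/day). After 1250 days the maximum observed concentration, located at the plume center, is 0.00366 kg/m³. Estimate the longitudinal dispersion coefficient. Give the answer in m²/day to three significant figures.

At the plume center C_max = M/(n_e·A·√(4πDt)), so D = M²/(4πt·(n_e·A·C_max)²).
n_e·A·C_max = 0.34 × 89.5 × 0.00366 = 0.1114 kg/m.
D = 23.1²/(4π × 1250 × 0.1114²) = 2.74 m²/day.

2.74 m²/day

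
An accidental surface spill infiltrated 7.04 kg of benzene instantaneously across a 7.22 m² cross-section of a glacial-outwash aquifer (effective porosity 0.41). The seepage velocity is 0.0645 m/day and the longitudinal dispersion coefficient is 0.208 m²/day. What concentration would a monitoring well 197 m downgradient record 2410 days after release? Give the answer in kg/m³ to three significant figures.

For an instantaneous plane source, C(x,t) = M/(n_e·A·√(4πDt)) · exp(−(x−vt)²/(4Dt)), with n_e·A the pore (flow) area.
Plume center vt = 0.0645 × 2410 = 155.445 m, so the well at 197 m is 41.555 m downgradient of the peak.
√(4πDt) = 79.37 m, giving peak height M/(n_e·A·√(4πDt)) = 7.04/(0.41 × 7.22 × 79.37) = 0.02996 kg/m³.
(x−vt)²/(4Dt) = (41.555)²/(4 × 0.208 × 2410) = 0.8612; exp(−0.8612) = 0.4227.
C = 0.02996 × 0.4227 = 0.0127 kg/m³.

0.0127 kg/m³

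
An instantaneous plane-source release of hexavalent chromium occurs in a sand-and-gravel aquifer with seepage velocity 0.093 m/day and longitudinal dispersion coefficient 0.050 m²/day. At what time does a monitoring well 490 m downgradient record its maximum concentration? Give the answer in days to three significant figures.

5260 days

For the 1D instantaneous-source solution, setting ∂C/∂t = 0 at fixed x gives v²t² + 2Dt − x² = 0, so t = (√(D² + v²x²) − D)/v².
√(D² + v²x²) = √(0.050² + 0.093² × 490²) = 45.57; v² = 0.008649.
t = (45.57 − 0.050)/0.008649 = 5260 days (vs. the pure-advection estimate x/v = 5270 d).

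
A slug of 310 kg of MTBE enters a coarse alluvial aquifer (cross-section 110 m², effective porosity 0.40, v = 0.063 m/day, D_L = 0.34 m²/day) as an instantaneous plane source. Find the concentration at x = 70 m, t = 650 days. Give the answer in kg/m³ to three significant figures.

For an instantaneous plane source, C(x,t) = M/(n_e·A·√(4πDt)) · exp(−(x−vt)²/(4Dt)), with n_e·A the pore (flow) area.
Plume center vt = 0.063 × 650 = 40.95 m, so the well at 70 m is 29.05 m downgradient of the peak.
√(4πDt) = 52.70 m, giving peak height M/(n_e·A·√(4πDt)) = 310/(0.40 × 110 × 52.70) = 0.1337 kg/m³.
(x−vt)²/(4Dt) = (29.05)²/(4 × 0.34 × 650) = 0.9546; exp(−0.9546) = 0.3850.
C = 0.1337 × 0.3850 = 0.0515 kg/m³.

0.0515 kg/m³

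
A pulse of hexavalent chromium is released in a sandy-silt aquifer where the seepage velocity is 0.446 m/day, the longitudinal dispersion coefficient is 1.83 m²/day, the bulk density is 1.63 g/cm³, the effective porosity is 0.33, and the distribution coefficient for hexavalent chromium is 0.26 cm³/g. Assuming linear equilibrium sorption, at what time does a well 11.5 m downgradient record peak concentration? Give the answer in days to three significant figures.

Retardation factor R = 1 + ρ_b·K_d/n = 1 + 1.63 × 0.26/0.33 = 2.284.
Sorption retards both mechanisms: v_R = v/R = 0.1953 m/day, D_R = D/R = 0.8012 m²/day.
Peak time from v_R²t² + 2D_R t − x² = 0: t = (√(D_R² + v_R²x²) − D_R)/v_R².
√(D_R² + v_R²x²) = √(0.8012² + 0.1953² × 11.5²) = 2.385; v_R² = 0.03814.
t = (2.385 − 0.8012)/0.03814 = 41.5 days.

41.5 days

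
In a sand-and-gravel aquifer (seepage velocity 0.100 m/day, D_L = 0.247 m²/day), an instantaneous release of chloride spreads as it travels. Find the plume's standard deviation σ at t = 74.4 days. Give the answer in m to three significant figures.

6.06 m

Dispersive spreading gives a Gaussian with σ² = 2Dt; advection only shifts the center.
σ = √(2 × 0.247 × 74.4) = 6.06 m.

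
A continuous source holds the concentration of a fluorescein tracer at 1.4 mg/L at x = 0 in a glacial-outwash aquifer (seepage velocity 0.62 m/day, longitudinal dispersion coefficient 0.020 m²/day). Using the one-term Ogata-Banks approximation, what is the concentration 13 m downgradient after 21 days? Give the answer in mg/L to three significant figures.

For a continuous step input, C/C₀ ≈ ½·erfc((x−vt)/(2√(Dt))).
vt = 0.62 × 21 = 13.02 m and 2√(Dt) = 2√(0.020 × 21) = 1.296 m.
Argument (x−vt)/(2√(Dt)) = (13 − 13.02)/1.296 = -0.01543; ½·erfc(-0.01543) = 0.5087.
C = 1.4 × 0.5087 = 0.712 mg/L.

0.712 mg/L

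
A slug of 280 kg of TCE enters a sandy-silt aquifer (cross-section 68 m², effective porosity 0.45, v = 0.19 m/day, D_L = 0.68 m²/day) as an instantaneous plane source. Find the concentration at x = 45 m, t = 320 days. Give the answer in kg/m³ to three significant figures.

For an instantaneous plane source, C(x,t) = M/(n_e·A·√(4πDt)) · exp(−(x−vt)²/(4Dt)), with n_e·A the pore (flow) area.
Plume center vt = 0.19 × 320 = 60.8 m, so the well at 45 m is 15.8 m upgradient of the peak.
√(4πDt) = 52.29 m, giving peak height M/(n_e·A·√(4πDt)) = 280/(0.45 × 68 × 52.29) = 0.1750 kg/m³.
(x−vt)²/(4Dt) = (-15.8)²/(4 × 0.68 × 320) = 0.2868; exp(−0.2868) = 0.7507.
C = 0.1750 × 0.7507 = 0.131 kg/m³.

0.131 kg/m³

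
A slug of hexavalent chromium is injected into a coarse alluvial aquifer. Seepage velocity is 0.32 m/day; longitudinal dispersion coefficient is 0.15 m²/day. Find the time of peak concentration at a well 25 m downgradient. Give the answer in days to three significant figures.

76.7 days

For the 1D instantaneous-source solution, setting ∂C/∂t = 0 at fixed x gives v²t² + 2Dt − x² = 0, so t = (√(D² + v²x²) − D)/v².
√(D² + v²x²) = √(0.15² + 0.32² × 25²) = 8.001; v² = 0.1024.
t = (8.001 − 0.15)/0.1024 = 76.7 days (vs. the pure-advection estimate x/v = 78.1 d).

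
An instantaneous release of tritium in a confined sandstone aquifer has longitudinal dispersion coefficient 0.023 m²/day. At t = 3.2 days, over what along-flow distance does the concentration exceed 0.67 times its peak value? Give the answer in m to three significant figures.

The plume is Gaussian with σ = √(2Dt) = √(2 × 0.023 × 3.2) = 0.3837 m.
C/C_peak = exp(−Δx²/(2σ²)) = 0.67 ⇒ Δx = σ·√(−2 ln 0.67) = 0.3837 × 0.8950 = 0.3434 m.
Width = 2Δx = 0.687 m.

0.687 m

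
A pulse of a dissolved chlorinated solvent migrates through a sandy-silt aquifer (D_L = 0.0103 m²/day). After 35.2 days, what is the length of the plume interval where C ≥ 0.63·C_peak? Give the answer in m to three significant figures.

The plume is Gaussian with σ = √(2Dt) = √(2 × 0.0103 × 35.2) = 0.8515 m.
C/C_peak = exp(−Δx²/(2σ²)) = 0.63 ⇒ Δx = σ·√(−2 ln 0.63) = 0.8515 × 0.9613 = 0.8185 m.
Width = 2Δx = 1.64 m.

1.64 m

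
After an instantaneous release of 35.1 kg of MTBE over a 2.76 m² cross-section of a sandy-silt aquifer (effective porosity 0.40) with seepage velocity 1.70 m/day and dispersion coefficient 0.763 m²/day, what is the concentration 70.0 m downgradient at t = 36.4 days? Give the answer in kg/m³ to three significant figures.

0.940 kg/m³

For an instantaneous plane source, C(x,t) = M/(n_e·A·√(4πDt)) · exp(−(x−vt)²/(4Dt)), with n_e·A the pore (flow) area.
Plume center vt = 1.70 × 36.4 = 61.88 m, so the well at 70.0 m is 8.12 m downgradient of the peak.
√(4πDt) = 18.68 m, giving peak height M/(n_e·A·√(4πDt)) = 35.1/(0.40 × 2.76 × 18.68) = 1.702 kg/m³.
(x−vt)²/(4Dt) = (8.12)²/(4 × 0.763 × 36.4) = 0.5935; exp(−0.5935) = 0.5524.
C = 1.702 × 0.5524 = 0.940 kg/m³.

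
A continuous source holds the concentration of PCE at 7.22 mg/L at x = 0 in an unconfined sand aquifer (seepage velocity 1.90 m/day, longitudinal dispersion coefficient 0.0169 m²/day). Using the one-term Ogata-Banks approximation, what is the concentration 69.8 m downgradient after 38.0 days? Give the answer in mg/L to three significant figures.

For a continuous step input, C/C₀ ≈ ½·erfc((x−vt)/(2√(Dt))).
vt = 1.90 × 38.0 = 72.2 m and 2√(Dt) = 2√(0.0169 × 38.0) = 1.603 m.
Argument (x−vt)/(2√(Dt)) = (69.8 − 72.2)/1.603 = -1.497; ½·erfc(-1.497) = 0.9829.
C = 7.22 × 0.9829 = 7.10 mg/L.

7.10 mg/L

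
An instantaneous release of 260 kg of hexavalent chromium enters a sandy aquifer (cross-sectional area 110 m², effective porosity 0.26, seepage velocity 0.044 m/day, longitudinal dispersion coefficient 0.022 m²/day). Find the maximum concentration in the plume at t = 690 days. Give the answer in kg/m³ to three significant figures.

The peak of an instantaneous 1D plume sits at x = vt; there the Gaussian factor is 1 and C_max = M/(n_e·A·√(4πDt)), where n_e·A is the pore area the mass is dissolved in.
√(4πDt) = √(4π × 0.022 × 690) = 13.81 m, so C_max = 260/(0.26 × 110 × 13.81) = 0.658 kg/m³.

0.658 kg/m³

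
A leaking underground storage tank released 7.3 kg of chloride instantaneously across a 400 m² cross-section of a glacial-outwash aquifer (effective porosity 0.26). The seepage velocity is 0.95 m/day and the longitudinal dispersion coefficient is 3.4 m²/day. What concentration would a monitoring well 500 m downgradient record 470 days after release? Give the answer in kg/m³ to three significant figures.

For an instantaneous plane source, C(x,t) = M/(n_e·A·√(4πDt)) · exp(−(x−vt)²/(4Dt)), with n_e·A the pore (flow) area.
Plume center vt = 0.95 × 470 = 446.5 m, so the well at 500 m is 53.5 m downgradient of the peak.
√(4πDt) = 141.7 m, giving peak height M/(n_e·A·√(4πDt)) = 7.3/(0.26 × 400 × 141.7) = 0.0004954 kg/m³.
(x−vt)²/(4Dt) = (53.5)²/(4 × 3.4 × 470) = 0.4478; exp(−0.4478) = 0.6390.
C = 0.0004954 × 0.6390 = 0.000317 kg/m³.

0.000317 kg/m³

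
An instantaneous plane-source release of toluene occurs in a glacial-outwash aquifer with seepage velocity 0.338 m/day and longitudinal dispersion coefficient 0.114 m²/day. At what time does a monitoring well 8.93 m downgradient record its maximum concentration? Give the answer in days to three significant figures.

For the 1D instantaneous-source solution, setting ∂C/∂t = 0 at fixed x gives v²t² + 2Dt − x² = 0, so t = (√(D² + v²x²) − D)/v².
√(D² + v²x²) = √(0.114² + 0.338² × 8.93²) = 3.020; v² = 0.114244.
t = (3.020 − 0.114)/0.114244 = 25.4 days (vs. the pure-advection estimate x/v = 26.4 d).

25.4 days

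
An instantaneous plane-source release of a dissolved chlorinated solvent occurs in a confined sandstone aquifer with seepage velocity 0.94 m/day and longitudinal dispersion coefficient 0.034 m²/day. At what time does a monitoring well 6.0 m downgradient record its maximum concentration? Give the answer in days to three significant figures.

For the 1D instantaneous-source solution, setting ∂C/∂t = 0 at fixed x gives v²t² + 2Dt − x² = 0, so t = (√(D² + v²x²) − D)/v².
√(D² + v²x²) = √(0.034² + 0.94² × 6.0²) = 5.640; v² = 0.8836.
t = (5.640 − 0.034)/0.8836 = 6.34 days (vs. the pure-advection estimate x/v = 6.38 d).

6.34 days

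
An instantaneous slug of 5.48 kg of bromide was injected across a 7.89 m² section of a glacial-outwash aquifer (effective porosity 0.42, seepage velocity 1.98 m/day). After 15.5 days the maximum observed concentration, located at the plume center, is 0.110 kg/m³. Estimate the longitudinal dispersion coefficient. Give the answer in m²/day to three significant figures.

At the plume center C_max = M/(n_e·A·√(4πDt)), so D = M²/(4πt·(n_e·A·C_max)²).
n_e·A·C_max = 0.42 × 7.89 × 0.110 = 0.3645 kg/m.
D = 5.48²/(4π × 15.5 × 0.3645²) = 1.16 m²/day.

1.16 m²/day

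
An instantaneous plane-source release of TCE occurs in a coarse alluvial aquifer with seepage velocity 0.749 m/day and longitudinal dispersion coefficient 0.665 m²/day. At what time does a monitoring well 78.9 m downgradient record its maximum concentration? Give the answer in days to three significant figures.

104 days

For the 1D instantaneous-source solution, setting ∂C/∂t = 0 at fixed x gives v²t² + 2Dt − x² = 0, so t = (√(D² + v²x²) − D)/v².
√(D² + v²x²) = √(0.665² + 0.749² × 78.9²) = 59.10; v² = 0.561001.
t = (59.10 − 0.665)/0.561001 = 104 days (vs. the pure-advection estimate x/v = 105 d).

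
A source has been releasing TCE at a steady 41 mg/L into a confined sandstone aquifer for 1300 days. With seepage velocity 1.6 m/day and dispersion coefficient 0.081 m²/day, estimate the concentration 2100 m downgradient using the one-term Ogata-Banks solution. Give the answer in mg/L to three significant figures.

3.45 mg/L

For a continuous step input, C/C₀ ≈ ½·erfc((x−vt)/(2√(Dt))).
vt = 1.6 × 1300 = 2080 m and 2√(Dt) = 2√(0.081 × 1300) = 20.52 m.
Argument (x−vt)/(2√(Dt)) = (2100 − 2080)/20.52 = 0.9747; ½·erfc(0.9747) = 0.08403.
C = 41 × 0.08403 = 3.45 mg/L.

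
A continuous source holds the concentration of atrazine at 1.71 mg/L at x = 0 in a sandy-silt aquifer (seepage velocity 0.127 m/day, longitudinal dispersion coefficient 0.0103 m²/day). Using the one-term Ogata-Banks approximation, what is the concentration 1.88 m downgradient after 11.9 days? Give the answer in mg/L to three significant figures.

For a continuous step input, C/C₀ ≈ ½·erfc((x−vt)/(2√(Dt))).
vt = 0.127 × 11.9 = 1.5113 m and 2√(Dt) = 2√(0.0103 × 11.9) = 0.7002 m.
Argument (x−vt)/(2√(Dt)) = (1.88 − 1.5113)/0.7002 = 0.5266; ½·erfc(0.5266) = 0.2282.
C = 1.71 × 0.2282 = 0.390 mg/L.

0.390 mg/L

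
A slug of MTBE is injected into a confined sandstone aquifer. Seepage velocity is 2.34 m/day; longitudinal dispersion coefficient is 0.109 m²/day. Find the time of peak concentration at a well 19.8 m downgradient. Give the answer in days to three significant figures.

8.44 days

For the 1D instantaneous-source solution, setting ∂C/∂t = 0 at fixed x gives v²t² + 2Dt − x² = 0, so t = (√(D² + v²x²) − D)/v².
√(D² + v²x²) = √(0.109² + 2.34² × 19.8²) = 46.33; v² = 5.4756.
t = (46.33 − 0.109)/5.4756 = 8.44 days (vs. the pure-advection estimate x/v = 8.46 d).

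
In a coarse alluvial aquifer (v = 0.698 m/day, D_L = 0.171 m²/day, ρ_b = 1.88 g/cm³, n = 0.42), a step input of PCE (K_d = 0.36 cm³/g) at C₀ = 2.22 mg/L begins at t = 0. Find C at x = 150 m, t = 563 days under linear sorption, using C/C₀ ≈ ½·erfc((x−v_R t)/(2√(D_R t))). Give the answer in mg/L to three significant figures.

1.16 mg/L

Retardation factor R = 1 + ρ_b·K_d/n = 1 + 1.88 × 0.36/0.42 = 2.611.
Sorption retards both mechanisms: v_R = v/R = 0.2673 m/day, D_R = D/R = 0.06549 m²/day.
v_R·t = 0.2673 × 563 = 150.4899 m; 2√(D_R t) = 12.14 m; argument = (150 − 150.4899)/12.14 = -0.04035.
C = C₀ × ½·erfc(-0.04035) = 2.22 × 0.5228 = 1.16 mg/L.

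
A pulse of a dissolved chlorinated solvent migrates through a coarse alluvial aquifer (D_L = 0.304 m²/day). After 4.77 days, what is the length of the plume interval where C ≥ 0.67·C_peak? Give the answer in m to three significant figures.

The plume is Gaussian with σ = √(2Dt) = √(2 × 0.304 × 4.77) = 1.703 m.
C/C_peak = exp(−Δx²/(2σ²)) = 0.67 ⇒ Δx = σ·√(−2 ln 0.67) = 1.703 × 0.8950 = 1.524 m.
Width = 2Δx = 3.05 m.

3.05 m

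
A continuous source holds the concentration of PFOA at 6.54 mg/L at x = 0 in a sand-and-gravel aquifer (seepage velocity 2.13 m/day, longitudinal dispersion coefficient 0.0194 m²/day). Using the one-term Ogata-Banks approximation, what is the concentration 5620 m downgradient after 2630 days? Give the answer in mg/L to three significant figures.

0.239 mg/L

For a continuous step input, C/C₀ ≈ ½·erfc((x−vt)/(2√(Dt))).
vt = 2.13 × 2630 = 5601.9 m and 2√(Dt) = 2√(0.0194 × 2630) = 14.29 m.
Argument (x−vt)/(2√(Dt)) = (5620 − 5601.9)/14.29 = 1.267; ½·erfc(1.267) = 0.03658.
C = 6.54 × 0.03658 = 0.239 mg/L.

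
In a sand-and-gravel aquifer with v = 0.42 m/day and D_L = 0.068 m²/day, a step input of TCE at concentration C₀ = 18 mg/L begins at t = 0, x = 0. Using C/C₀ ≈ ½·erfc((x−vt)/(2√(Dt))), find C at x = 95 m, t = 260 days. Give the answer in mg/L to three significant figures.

For a continuous step input, C/C₀ ≈ ½·erfc((x−vt)/(2√(Dt))).
vt = 0.42 × 260 = 109.2 m and 2√(Dt) = 2√(0.068 × 260) = 8.410 m.
Argument (x−vt)/(2√(Dt)) = (95 − 109.2)/8.410 = -1.688; ½·erfc(-1.688) = 0.9915.
C = 18 × 0.9915 = 17.8 mg/L.

17.8 mg/L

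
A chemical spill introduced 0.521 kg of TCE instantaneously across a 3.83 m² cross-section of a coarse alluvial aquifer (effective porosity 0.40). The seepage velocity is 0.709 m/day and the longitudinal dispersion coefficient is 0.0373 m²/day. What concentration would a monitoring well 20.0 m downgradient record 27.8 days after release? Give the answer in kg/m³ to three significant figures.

0.0923 kg/m³

For an instantaneous plane source, C(x,t) = M/(n_e·A·√(4πDt)) · exp(−(x−vt)²/(4Dt)), with n_e·A the pore (flow) area.
Plume center vt = 0.709 × 27.8 = 19.7102 m, so the well at 20.0 m is 0.2898 m downgradient of the peak.
√(4πDt) = 3.610 m, giving peak height M/(n_e·A·√(4πDt)) = 0.521/(0.40 × 3.83 × 3.610) = 0.09420 kg/m³.
(x−vt)²/(4Dt) = (0.2898)²/(4 × 0.0373 × 27.8) = 0.02025; exp(−0.02025) = 0.9800.
C = 0.09420 × 0.9800 = 0.0923 kg/m³.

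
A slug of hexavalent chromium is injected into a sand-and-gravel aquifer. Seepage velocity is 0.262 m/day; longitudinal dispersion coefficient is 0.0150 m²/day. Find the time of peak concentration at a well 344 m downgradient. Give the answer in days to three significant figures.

1310 days

For the 1D instantaneous-source solution, setting ∂C/∂t = 0 at fixed x gives v²t² + 2Dt − x² = 0, so t = (√(D² + v²x²) − D)/v².
√(D² + v²x²) = √(0.0150² + 0.262² × 344²) = 90.13; v² = 0.068644.
t = (90.13 − 0.0150)/0.068644 = 1310 days (vs. the pure-advection estimate x/v = 1310 d).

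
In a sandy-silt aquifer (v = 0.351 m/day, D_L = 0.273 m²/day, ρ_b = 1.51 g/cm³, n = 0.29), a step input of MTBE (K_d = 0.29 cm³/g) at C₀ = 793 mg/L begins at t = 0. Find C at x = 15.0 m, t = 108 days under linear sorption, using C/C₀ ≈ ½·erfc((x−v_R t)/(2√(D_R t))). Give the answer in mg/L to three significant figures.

Retardation factor R = 1 + ρ_b·K_d/n = 1 + 1.51 × 0.29/0.29 = 2.510.
Sorption retards both mechanisms: v_R = v/R = 0.1398 m/day, D_R = D/R = 0.1088 m²/day.
v_R·t = 0.1398 × 108 = 15.0984 m; 2√(D_R t) = 6.856 m; argument = (15.0 − 15.0984)/6.856 = -0.01435.
C = C₀ × ½·erfc(-0.01435) = 793 × 0.5081 = 403 mg/L.

403 mg/L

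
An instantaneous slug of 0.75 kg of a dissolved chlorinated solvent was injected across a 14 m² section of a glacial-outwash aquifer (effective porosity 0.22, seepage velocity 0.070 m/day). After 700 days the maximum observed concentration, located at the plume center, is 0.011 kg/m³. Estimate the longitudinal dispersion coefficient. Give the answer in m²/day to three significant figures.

At the plume center C_max = M/(n_e·A·√(4πDt)), so D = M²/(4πt·(n_e·A·C_max)²).
n_e·A·C_max = 0.22 × 14 × 0.011 = 0.03388 kg/m.
D = 0.75²/(4π × 700 × 0.03388²) = 0.0557 m²/day.

0.0557 m²/day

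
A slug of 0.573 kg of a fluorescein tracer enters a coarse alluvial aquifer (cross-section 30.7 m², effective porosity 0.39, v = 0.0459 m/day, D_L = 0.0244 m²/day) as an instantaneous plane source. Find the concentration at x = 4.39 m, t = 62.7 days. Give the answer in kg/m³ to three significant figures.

0.00751 kg/m³

For an instantaneous plane source, C(x,t) = M/(n_e·A·√(4πDt)) · exp(−(x−vt)²/(4Dt)), with n_e·A the pore (flow) area.
Plume center vt = 0.0459 × 62.7 = 2.87793 m, so the well at 4.39 m is 1.51207 m downgradient of the peak.
√(4πDt) = 4.385 m, giving peak height M/(n_e·A·√(4πDt)) = 0.573/(0.39 × 30.7 × 4.385) = 0.01091 kg/m³.
(x−vt)²/(4Dt) = (1.51207)²/(4 × 0.0244 × 62.7) = 0.3736; exp(−0.3736) = 0.6883.
C = 0.01091 × 0.6883 = 0.00751 kg/m³.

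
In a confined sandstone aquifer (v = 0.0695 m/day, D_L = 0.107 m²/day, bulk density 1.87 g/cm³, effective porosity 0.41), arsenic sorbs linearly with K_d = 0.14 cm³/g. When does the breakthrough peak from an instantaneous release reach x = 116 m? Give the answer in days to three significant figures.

2700 days

Retardation factor R = 1 + ρ_b·K_d/n = 1 + 1.87 × 0.14/0.41 = 1.639.
Sorption retards both mechanisms: v_R = v/R = 0.04240 m/day, D_R = D/R = 0.06528 m²/day.
Peak time from v_R²t² + 2D_R t − x² = 0: t = (√(D_R² + v_R²x²) − D_R)/v_R².
√(D_R² + v_R²x²) = √(0.06528² + 0.04240² × 116²) = 4.919; v_R² = 0.001798.
t = (4.919 − 0.06528)/0.001798 = 2700 days.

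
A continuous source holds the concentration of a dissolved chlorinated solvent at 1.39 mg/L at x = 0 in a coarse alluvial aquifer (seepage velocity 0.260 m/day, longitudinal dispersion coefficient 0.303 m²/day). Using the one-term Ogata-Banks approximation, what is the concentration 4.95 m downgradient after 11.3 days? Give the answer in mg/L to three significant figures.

For a continuous step input, C/C₀ ≈ ½·erfc((x−vt)/(2√(Dt))).
vt = 0.260 × 11.3 = 2.938 m and 2√(Dt) = 2√(0.303 × 11.3) = 3.701 m.
Argument (x−vt)/(2√(Dt)) = (4.95 − 2.938)/3.701 = 0.5436; ½·erfc(0.5436) = 0.2210.
C = 1.39 × 0.2210 = 0.307 mg/L.

0.307 mg/L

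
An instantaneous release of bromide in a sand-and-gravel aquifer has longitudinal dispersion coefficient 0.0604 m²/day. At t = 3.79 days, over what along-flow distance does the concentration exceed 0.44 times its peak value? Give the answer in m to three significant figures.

The plume is Gaussian with σ = √(2Dt) = √(2 × 0.0604 × 3.79) = 0.6766 m.
C/C_peak = exp(−Δx²/(2σ²)) = 0.44 ⇒ Δx = σ·√(−2 ln 0.44) = 0.6766 × 1.281 = 0.8667 m.
Width = 2Δx = 1.73 m.

1.73 m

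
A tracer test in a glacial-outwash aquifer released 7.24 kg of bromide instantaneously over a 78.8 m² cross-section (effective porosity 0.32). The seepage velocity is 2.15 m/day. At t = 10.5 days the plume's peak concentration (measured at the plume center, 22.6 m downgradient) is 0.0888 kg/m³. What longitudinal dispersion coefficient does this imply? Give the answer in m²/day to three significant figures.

0.0792 m²/day

At the plume center C_max = M/(n_e·A·√(4πDt)), so D = M²/(4πt·(n_e·A·C_max)²).
n_e·A·C_max = 0.32 × 78.8 × 0.0888 = 2.239 kg/m.
D = 7.24²/(4π × 10.5 × 2.239²) = 0.0792 m²/day.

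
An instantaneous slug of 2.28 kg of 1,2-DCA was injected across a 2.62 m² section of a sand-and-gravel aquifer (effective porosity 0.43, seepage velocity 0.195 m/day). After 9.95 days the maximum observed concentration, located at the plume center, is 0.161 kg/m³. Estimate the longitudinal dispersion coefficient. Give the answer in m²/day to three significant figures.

1.26 m²/day

At the plume center C_max = M/(n_e·A·√(4πDt)), so D = M²/(4πt·(n_e·A·C_max)²).
n_e·A·C_max = 0.43 × 2.62 × 0.161 = 0.1814 kg/m.
D = 2.28²/(4π × 9.95 × 0.1814²) = 1.26 m²/day.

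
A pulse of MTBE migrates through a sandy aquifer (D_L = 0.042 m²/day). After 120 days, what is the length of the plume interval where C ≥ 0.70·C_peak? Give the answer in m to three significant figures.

The plume is Gaussian with σ = √(2Dt) = √(2 × 0.042 × 120) = 3.175 m.
C/C_peak = exp(−Δx²/(2σ²)) = 0.70 ⇒ Δx = σ·√(−2 ln 0.70) = 3.175 × 0.8446 = 2.682 m.
Width = 2Δx = 5.36 m.

5.36 m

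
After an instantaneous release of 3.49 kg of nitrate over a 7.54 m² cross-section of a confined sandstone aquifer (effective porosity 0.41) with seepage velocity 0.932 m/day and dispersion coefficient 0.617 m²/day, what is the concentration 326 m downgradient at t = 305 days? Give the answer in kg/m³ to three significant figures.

For an instantaneous plane source, C(x,t) = M/(n_e·A·√(4πDt)) · exp(−(x−vt)²/(4Dt)), with n_e·A the pore (flow) area.
Plume center vt = 0.932 × 305 = 284.26 m, so the well at 326 m is 41.74 m downgradient of the peak.
√(4πDt) = 48.63 m, giving peak height M/(n_e·A·√(4πDt)) = 3.49/(0.41 × 7.54 × 48.63) = 0.02321 kg/m³.
(x−vt)²/(4Dt) = (41.74)²/(4 × 0.617 × 305) = 2.315; exp(−2.315) = 0.09877.
C = 0.02321 × 0.09877 = 0.00229 kg/m³.

0.00229 kg/m³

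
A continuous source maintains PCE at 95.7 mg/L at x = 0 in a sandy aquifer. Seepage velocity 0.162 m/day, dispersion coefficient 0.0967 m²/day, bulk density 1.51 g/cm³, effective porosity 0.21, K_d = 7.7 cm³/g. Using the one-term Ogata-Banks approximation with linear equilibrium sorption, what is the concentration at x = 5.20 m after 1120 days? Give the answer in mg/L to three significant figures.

Retardation factor R = 1 + ρ_b·K_d/n = 1 + 1.51 × 7.7/0.21 = 56.37.
Sorption retards both mechanisms: v_R = v/R = 0.002874 m/day, D_R = D/R = 0.001715 m²/day.
v_R·t = 0.002874 × 1120 = 3.21888 m; 2√(D_R t) = 2.772 m; argument = (5.20 − 3.21888)/2.772 = 0.7147.
C = C₀ × ½·erfc(0.7147) = 95.7 × 0.1561 = 14.9 mg/L.

14.9 mg/L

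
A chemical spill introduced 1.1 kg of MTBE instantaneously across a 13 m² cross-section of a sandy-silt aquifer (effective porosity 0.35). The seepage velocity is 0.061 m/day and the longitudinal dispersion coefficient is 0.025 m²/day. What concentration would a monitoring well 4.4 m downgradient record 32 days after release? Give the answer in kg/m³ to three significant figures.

0.0117 kg/m³

For an instantaneous plane source, C(x,t) = M/(n_e·A·√(4πDt)) · exp(−(x−vt)²/(4Dt)), with n_e·A the pore (flow) area.
Plume center vt = 0.061 × 32 = 1.952 m, so the well at 4.4 m is 2.448 m downgradient of the peak.
√(4πDt) = 3.171 m, giving peak height M/(n_e·A·√(4πDt)) = 1.1/(0.35 × 13 × 3.171) = 0.07624 kg/m³.
(x−vt)²/(4Dt) = (2.448)²/(4 × 0.025 × 32) = 1.873; exp(−1.873) = 0.1537.
C = 0.07624 × 0.1537 = 0.0117 kg/m³.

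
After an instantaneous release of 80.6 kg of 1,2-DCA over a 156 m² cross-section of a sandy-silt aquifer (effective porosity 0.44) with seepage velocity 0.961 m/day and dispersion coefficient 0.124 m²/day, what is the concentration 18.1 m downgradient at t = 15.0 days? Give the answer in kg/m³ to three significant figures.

0.0392 kg/m³

For an instantaneous plane source, C(x,t) = M/(n_e·A·√(4πDt)) · exp(−(x−vt)²/(4Dt)), with n_e·A the pore (flow) area.
Plume center vt = 0.961 × 15.0 = 14.415 m, so the well at 18.1 m is 3.685 m downgradient of the peak.
√(4πDt) = 4.835 m, giving peak height M/(n_e·A·√(4πDt)) = 80.6/(0.44 × 156 × 4.835) = 0.2429 kg/m³.
(x−vt)²/(4Dt) = (3.685)²/(4 × 0.124 × 15.0) = 1.825; exp(−1.825) = 0.1612.
C = 0.2429 × 0.1612 = 0.0392 kg/m³.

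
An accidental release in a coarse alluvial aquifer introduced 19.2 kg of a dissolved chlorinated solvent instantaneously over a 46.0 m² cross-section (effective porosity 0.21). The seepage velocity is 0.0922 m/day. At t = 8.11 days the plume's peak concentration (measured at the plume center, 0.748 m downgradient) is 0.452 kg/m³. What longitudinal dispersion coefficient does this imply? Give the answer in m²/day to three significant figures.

At the plume center C_max = M/(n_e·A·√(4πDt)), so D = M²/(4πt·(n_e·A·C_max)²).
n_e·A·C_max = 0.21 × 46.0 × 0.452 = 4.366 kg/m.
D = 19.2²/(4π × 8.11 × 4.366²) = 0.190 m²/day.

0.190 m²/day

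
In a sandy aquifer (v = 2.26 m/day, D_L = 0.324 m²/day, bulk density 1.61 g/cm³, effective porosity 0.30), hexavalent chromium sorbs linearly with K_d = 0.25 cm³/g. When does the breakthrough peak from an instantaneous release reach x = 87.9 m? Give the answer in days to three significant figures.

90.9 days

Retardation factor R = 1 + ρ_b·K_d/n = 1 + 1.61 × 0.25/0.30 = 2.342.
Sorption retards both mechanisms: v_R = v/R = 0.9650 m/day, D_R = D/R = 0.1383 m²/day.
Peak time from v_R²t² + 2D_R t − x² = 0: t = (√(D_R² + v_R²x²) − D_R)/v_R².
√(D_R² + v_R²x²) = √(0.1383² + 0.9650² × 87.9²) = 84.82; v_R² = 0.9312.
t = (84.82 − 0.1383)/0.9312 = 90.9 days.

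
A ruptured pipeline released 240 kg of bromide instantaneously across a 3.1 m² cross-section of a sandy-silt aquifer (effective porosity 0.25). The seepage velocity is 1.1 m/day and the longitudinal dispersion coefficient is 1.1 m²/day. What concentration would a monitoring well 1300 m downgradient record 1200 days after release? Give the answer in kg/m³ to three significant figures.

For an instantaneous plane source, C(x,t) = M/(n_e·A·√(4πDt)) · exp(−(x−vt)²/(4Dt)), with n_e·A the pore (flow) area.
Plume center vt = 1.1 × 1200 = 1320 m, so the well at 1300 m is 20 m upgradient of the peak.
√(4πDt) = 128.8 m, giving peak height M/(n_e·A·√(4πDt)) = 240/(0.25 × 3.1 × 128.8) = 2.404 kg/m³.
(x−vt)²/(4Dt) = (-20)²/(4 × 1.1 × 1200) = 0.07576; exp(−0.07576) = 0.9270.
C = 2.404 × 0.9270 = 2.23 kg/m³.

2.23 kg/m³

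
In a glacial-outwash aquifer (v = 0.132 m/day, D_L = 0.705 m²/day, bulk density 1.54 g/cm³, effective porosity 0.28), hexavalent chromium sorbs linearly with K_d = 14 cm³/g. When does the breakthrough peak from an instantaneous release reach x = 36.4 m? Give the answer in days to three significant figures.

18600 days

Retardation factor R = 1 + ρ_b·K_d/n = 1 + 1.54 × 14/0.28 = 78.00.
Sorption retards both mechanisms: v_R = v/R = 0.001692 m/day, D_R = D/R = 0.009038 m²/day.
Peak time from v_R²t² + 2D_R t − x² = 0: t = (√(D_R² + v_R²x²) − D_R)/v_R².
√(D_R² + v_R²x²) = √(0.009038² + 0.001692² × 36.4²) = 0.06225; v_R² = 2.863e-06.
t = (0.06225 − 0.009038)/2.863e-06 = 18600 days.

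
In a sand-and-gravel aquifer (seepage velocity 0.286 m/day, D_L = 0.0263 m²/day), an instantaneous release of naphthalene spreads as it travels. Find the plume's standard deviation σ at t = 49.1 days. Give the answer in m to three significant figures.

Dispersive spreading gives a Gaussian with σ² = 2Dt; advection only shifts the center.
σ = √(2 × 0.0263 × 49.1) = 1.61 m.

1.61 m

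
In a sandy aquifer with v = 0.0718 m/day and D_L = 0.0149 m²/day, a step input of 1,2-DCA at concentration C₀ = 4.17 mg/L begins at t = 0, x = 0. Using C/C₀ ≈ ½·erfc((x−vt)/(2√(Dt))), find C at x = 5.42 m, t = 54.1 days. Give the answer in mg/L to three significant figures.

0.472 mg/L

For a continuous step input, C/C₀ ≈ ½·erfc((x−vt)/(2√(Dt))).
vt = 0.0718 × 54.1 = 3.88438 m and 2√(Dt) = 2√(0.0149 × 54.1) = 1.796 m.
Argument (x−vt)/(2√(Dt)) = (5.42 − 3.88438)/1.796 = 0.8550; ½·erfc(0.8550) = 0.1133.
C = 4.17 × 0.1133 = 0.472 mg/L.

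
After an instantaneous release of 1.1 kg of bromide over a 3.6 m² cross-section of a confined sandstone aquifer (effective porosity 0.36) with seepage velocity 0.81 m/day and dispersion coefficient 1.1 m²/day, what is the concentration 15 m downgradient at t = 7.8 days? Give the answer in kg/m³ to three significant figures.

0.00909 kg/m³

For an instantaneous plane source, C(x,t) = M/(n_e·A·√(4πDt)) · exp(−(x−vt)²/(4Dt)), with n_e·A the pore (flow) area.
Plume center vt = 0.81 × 7.8 = 6.318 m, so the well at 15 m is 8.682 m downgradient of the peak.
√(4πDt) = 10.38 m, giving peak height M/(n_e·A·√(4πDt)) = 1.1/(0.36 × 3.6 × 10.38) = 0.08177 kg/m³.
(x−vt)²/(4Dt) = (8.682)²/(4 × 1.1 × 7.8) = 2.196; exp(−2.196) = 0.1112.
C = 0.08177 × 0.1112 = 0.00909 kg/m³.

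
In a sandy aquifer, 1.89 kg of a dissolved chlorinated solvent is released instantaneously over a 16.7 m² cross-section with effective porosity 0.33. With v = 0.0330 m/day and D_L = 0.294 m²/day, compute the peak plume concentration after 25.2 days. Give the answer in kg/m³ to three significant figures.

The peak of an instantaneous 1D plume sits at x = vt; there the Gaussian factor is 1 and C_max = M/(n_e·A·√(4πDt)), where n_e·A is the pore area the mass is dissolved in.
√(4πDt) = √(4π × 0.294 × 25.2) = 9.649 m, so C_max = 1.89/(0.33 × 16.7 × 9.649) = 0.0355 kg/m³.

0.0355 kg/m³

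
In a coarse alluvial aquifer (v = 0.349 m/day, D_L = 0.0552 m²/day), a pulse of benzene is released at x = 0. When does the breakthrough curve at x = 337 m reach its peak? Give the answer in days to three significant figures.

965 days

For the 1D instantaneous-source solution, setting ∂C/∂t = 0 at fixed x gives v²t² + 2Dt − x² = 0, so t = (√(D² + v²x²) − D)/v².
√(D² + v²x²) = √(0.0552² + 0.349² × 337²) = 117.6; v² = 0.121801.
t = (117.6 − 0.0552)/0.121801 = 965 days (vs. the pure-advection estimate x/v = 966 d).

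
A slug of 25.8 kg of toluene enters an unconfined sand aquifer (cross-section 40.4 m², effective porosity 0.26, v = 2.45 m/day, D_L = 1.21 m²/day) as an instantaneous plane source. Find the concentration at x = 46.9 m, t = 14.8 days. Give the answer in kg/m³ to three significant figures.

For an instantaneous plane source, C(x,t) = M/(n_e·A·√(4πDt)) · exp(−(x−vt)²/(4Dt)), with n_e·A the pore (flow) area.
Plume center vt = 2.45 × 14.8 = 36.26 m, so the well at 46.9 m is 10.64 m downgradient of the peak.
√(4πDt) = 15.00 m, giving peak height M/(n_e·A·√(4πDt)) = 25.8/(0.26 × 40.4 × 15.00) = 0.1637 kg/m³.
(x−vt)²/(4Dt) = (10.64)²/(4 × 1.21 × 14.8) = 1.580; exp(−1.580) = 0.2060.
C = 0.1637 × 0.2060 = 0.0337 kg/m³.

0.0337 kg/m³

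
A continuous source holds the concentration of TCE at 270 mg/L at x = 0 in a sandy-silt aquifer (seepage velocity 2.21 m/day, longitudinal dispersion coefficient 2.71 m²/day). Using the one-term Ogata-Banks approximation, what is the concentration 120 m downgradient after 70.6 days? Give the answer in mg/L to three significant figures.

261 mg/L

For a continuous step input, C/C₀ ≈ ½·erfc((x−vt)/(2√(Dt))).
vt = 2.21 × 70.6 = 156.026 m and 2√(Dt) = 2√(2.71 × 70.6) = 27.66 m.
Argument (x−vt)/(2√(Dt)) = (120 − 156.026)/27.66 = -1.302; ½·erfc(-1.302) = 0.9672.
C = 270 × 0.9672 = 261 mg/L.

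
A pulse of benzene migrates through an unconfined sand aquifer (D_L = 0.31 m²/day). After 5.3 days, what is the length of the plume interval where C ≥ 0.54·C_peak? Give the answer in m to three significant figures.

The plume is Gaussian with σ = √(2Dt) = √(2 × 0.31 × 5.3) = 1.813 m.
C/C_peak = exp(−Δx²/(2σ²)) = 0.54 ⇒ Δx = σ·√(−2 ln 0.54) = 1.813 × 1.110 = 2.012 m.
Width = 2Δx = 4.02 m.

4.02 m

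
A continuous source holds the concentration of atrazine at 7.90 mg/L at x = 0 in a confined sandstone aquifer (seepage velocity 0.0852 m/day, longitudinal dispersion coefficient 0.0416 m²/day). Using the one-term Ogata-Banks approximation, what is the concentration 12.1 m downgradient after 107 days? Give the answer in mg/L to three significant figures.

For a continuous step input, C/C₀ ≈ ½·erfc((x−vt)/(2√(Dt))).
vt = 0.0852 × 107 = 9.1164 m and 2√(Dt) = 2√(0.0416 × 107) = 4.220 m.
Argument (x−vt)/(2√(Dt)) = (12.1 − 9.1164)/4.220 = 0.7070; ½·erfc(0.7070) = 0.1587.
C = 7.90 × 0.1587 = 1.25 mg/L.

1.25 mg/L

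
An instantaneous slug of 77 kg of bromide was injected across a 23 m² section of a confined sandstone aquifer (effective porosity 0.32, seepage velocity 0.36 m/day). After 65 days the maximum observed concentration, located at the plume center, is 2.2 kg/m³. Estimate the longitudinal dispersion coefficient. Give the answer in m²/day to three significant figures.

0.0277 m²/day

At the plume center C_max = M/(n_e·A·√(4πDt)), so D = M²/(4πt·(n_e·A·C_max)²).
n_e·A·C_max = 0.32 × 23 × 2.2 = 16.19 kg/m.
D = 77²/(4π × 65 × 16.19²) = 0.0277 m²/day.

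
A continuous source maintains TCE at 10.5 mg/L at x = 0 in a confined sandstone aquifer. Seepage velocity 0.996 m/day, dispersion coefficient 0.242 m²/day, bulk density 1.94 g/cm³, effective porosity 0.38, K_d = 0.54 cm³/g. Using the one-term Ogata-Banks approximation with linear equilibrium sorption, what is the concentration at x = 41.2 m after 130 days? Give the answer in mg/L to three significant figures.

0.524 mg/L

Retardation factor R = 1 + ρ_b·K_d/n = 1 + 1.94 × 0.54/0.38 = 3.757.
Sorption retards both mechanisms: v_R = v/R = 0.2651 m/day, D_R = D/R = 0.06441 m²/day.
v_R·t = 0.2651 × 130 = 34.463 m; 2√(D_R t) = 5.787 m; argument = (41.2 − 34.463)/5.787 = 1.164.
C = C₀ × ½·erfc(1.164) = 10.5 × 0.04987 = 0.524 mg/L.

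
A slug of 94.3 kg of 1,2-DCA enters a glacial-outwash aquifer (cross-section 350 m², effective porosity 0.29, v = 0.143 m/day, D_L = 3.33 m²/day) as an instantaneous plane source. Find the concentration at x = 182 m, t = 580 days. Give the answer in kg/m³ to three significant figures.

0.00167 kg/m³

For an instantaneous plane source, C(x,t) = M/(n_e·A·√(4πDt)) · exp(−(x−vt)²/(4Dt)), with n_e·A the pore (flow) area.
Plume center vt = 0.143 × 580 = 82.94 m, so the well at 182 m is 99.06 m downgradient of the peak.
√(4πDt) = 155.8 m, giving peak height M/(n_e·A·√(4πDt)) = 94.3/(0.29 × 350 × 155.8) = 0.005963 kg/m³.
(x−vt)²/(4Dt) = (99.06)²/(4 × 3.33 × 580) = 1.270; exp(−1.270) = 0.2808.
C = 0.005963 × 0.2808 = 0.00167 kg/m³.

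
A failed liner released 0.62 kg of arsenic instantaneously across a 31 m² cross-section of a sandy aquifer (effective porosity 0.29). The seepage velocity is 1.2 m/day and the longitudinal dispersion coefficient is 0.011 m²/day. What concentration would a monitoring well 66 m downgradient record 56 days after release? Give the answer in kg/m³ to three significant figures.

For an instantaneous plane source, C(x,t) = M/(n_e·A·√(4πDt)) · exp(−(x−vt)²/(4Dt)), with n_e·A the pore (flow) area.
Plume center vt = 1.2 × 56 = 67.2 m, so the well at 66 m is 1.2 m upgradient of the peak.
√(4πDt) = 2.782 m, giving peak height M/(n_e·A·√(4πDt)) = 0.62/(0.29 × 31 × 2.782) = 0.02479 kg/m³.
(x−vt)²/(4Dt) = (-1.2)²/(4 × 0.011 × 56) = 0.5844; exp(−0.5844) = 0.5574.
C = 0.02479 × 0.5574 = 0.0138 kg/m³.

0.0138 kg/m³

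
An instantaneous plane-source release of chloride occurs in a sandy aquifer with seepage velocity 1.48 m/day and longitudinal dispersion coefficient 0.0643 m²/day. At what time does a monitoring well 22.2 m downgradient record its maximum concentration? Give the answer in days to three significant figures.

For the 1D instantaneous-source solution, setting ∂C/∂t = 0 at fixed x gives v²t² + 2Dt − x² = 0, so t = (√(D² + v²x²) − D)/v².
√(D² + v²x²) = √(0.0643² + 1.48² × 22.2²) = 32.86; v² = 2.1904.
t = (32.86 − 0.0643)/2.1904 = 15.0 days (vs. the pure-advection estimate x/v = 15.0 d).

15.0 days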